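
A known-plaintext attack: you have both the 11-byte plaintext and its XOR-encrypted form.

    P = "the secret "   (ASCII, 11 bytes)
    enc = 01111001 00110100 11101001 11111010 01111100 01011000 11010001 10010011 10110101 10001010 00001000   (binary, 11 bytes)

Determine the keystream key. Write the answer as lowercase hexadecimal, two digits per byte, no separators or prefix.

0d5c8cda0f3db2e1d0fe28

Since enc = P ⊕ key, XORing both sides with P gives key = P ⊕ enc.
byte 0: 01110100 ⊕ 01111001 = 00001101
byte 1: 01101000 ⊕ 00110100 = 01011100
byte 2: 01100101 ⊕ 11101001 = 10001100
byte 3: 00100000 ⊕ 11111010 = 11011010
byte 4: 01110011 ⊕ 01111100 = 00001111
byte 5: 01100101 ⊕ 01011000 = 00111101
byte 6: 01100011 ⊕ 11010001 = 10110010
byte 7: 01110010 ⊕ 10010011 = 11100001
byte 8: 01100101 ⊕ 10110101 = 11010000
byte 9: 01110100 ⊕ 10001010 = 11111110
byte 10: 00100000 ⊕ 00001000 = 00101000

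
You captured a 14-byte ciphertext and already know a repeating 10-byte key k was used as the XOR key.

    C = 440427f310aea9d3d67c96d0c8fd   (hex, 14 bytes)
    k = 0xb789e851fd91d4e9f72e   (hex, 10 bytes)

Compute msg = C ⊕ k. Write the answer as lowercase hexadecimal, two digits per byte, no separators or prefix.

f38dcfa2ed3f7d3a2152215920ac

The 10-byte key repeats, so the effective keystream is b7 89 e8 51 fd 91 d4 e9 f7 2e b7 89 e8 51.
byte 0:  68 XOR 183 = 243
byte 1:   4 XOR 137 = 141
byte 2:  39 XOR 232 = 207
byte 3: 243 XOR  81 = 162
byte 4:  16 XOR 253 = 237
byte 5: 174 XOR 145 =  63
byte 6: 169 XOR 212 = 125
byte 7: 211 XOR 233 =  58
byte 8: 214 XOR 247 =  33
byte 9: 124 XOR  46 =  82
byte 10: 150 XOR 183 =  33
byte 11: 208 XOR 137 =  89
byte 12: 200 XOR 232 =  32
byte 13: 253 XOR  81 = 172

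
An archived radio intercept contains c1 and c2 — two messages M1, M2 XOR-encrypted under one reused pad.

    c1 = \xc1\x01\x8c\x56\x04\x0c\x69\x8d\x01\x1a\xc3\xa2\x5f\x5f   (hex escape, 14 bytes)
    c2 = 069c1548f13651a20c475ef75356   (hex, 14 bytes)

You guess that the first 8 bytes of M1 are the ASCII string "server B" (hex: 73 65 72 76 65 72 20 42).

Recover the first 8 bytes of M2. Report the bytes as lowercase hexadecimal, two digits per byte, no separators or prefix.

b4f8eb689048186d

First, c1 ⊕ c2 = (M1 ⊕ K) ⊕ (M2 ⊕ K) = M1 ⊕ M2, so the key drops out. Then M2 = (M1 ⊕ M2) ⊕ M1 over the first 8 bytes.
byte 0: (c1 xor 06) xor 73 = c7 xor 73 = b4
byte 1: (01 xor 9c) xor 65 = 9d xor 65 = f8
byte 2: (8c xor 15) xor 72 = 99 xor 72 = eb
byte 3: (56 xor 48) xor 76 = 1e xor 76 = 68
byte 4: (04 xor f1) xor 65 = f5 xor 65 = 90
byte 5: (0c xor 36) xor 72 = 3a xor 72 = 48
byte 6: (69 xor 51) xor 20 = 38 xor 20 = 18
byte 7: (8d xor a2) xor 42 = 2f xor 42 = 6d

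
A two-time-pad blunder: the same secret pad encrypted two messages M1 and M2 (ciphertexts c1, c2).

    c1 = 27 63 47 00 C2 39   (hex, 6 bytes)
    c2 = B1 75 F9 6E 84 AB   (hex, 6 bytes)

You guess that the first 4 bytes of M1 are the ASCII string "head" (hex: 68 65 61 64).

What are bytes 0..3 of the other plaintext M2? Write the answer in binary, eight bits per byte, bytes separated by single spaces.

11111110 01110011 11011111 00001010

First, c1 ⊕ c2 = (M1 ⊕ K) ⊕ (M2 ⊕ K) = M1 ⊕ M2, so the key drops out. Then M2 = (M1 ⊕ M2) ⊕ M1 over the first 4 bytes.
byte 0: (27 ⊕ b1) ⊕ 68 = 96 ⊕ 68 = fe
byte 1: (63 ⊕ 75) ⊕ 65 = 16 ⊕ 65 = 73
byte 2: (47 ⊕ f9) ⊕ 61 = be ⊕ 61 = df
byte 3: (00 ⊕ 6e) ⊕ 64 = 6e ⊕ 64 = 0a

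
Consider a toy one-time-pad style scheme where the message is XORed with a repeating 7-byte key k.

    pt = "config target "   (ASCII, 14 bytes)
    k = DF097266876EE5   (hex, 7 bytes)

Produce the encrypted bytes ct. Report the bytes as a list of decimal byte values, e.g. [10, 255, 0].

The 7-byte key repeats, so the effective keystream is df 09 72 66 87 6e e5 df 09 72 66 87 6e e5.
byte 0: 63 ^ df = bc
byte 1: 6f ^ 09 = 66
byte 2: 6e ^ 72 = 1c
byte 3: 66 ^ 66 = 00
byte 4: 69 ^ 87 = ee
byte 5: 67 ^ 6e = 09
byte 6: 20 ^ e5 = c5
byte 7: 74 ^ df = ab
byte 8: 61 ^ 09 = 68
byte 9: 72 ^ 72 = 00
byte 10: 67 ^ 66 = 01
byte 11: 65 ^ 87 = e2
byte 12: 74 ^ 6e = 1a
byte 13: 20 ^ e5 = c5

[188, 102, 28, 0, 238, 9, 197, 171, 104, 0, 1, 226, 26, 197]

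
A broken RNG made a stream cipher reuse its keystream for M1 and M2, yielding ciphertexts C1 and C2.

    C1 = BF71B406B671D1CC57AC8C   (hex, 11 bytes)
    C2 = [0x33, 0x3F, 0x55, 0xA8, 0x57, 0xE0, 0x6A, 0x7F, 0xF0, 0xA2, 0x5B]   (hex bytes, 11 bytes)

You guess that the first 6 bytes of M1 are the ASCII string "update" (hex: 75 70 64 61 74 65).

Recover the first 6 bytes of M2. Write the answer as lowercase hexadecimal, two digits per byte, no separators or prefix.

f93e85cf95f4

First, C1 ⊕ C2 = (M1 ⊕ K) ⊕ (M2 ⊕ K) = M1 ⊕ M2, so the key drops out. Then M2 = (M1 ⊕ M2) ⊕ M1 over the first 6 bytes.
byte 0: (bf ^ 33) ^ 75 = 8c ^ 75 = f9
byte 1: (71 ^ 3f) ^ 70 = 4e ^ 70 = 3e
byte 2: (b4 ^ 55) ^ 64 = e1 ^ 64 = 85
byte 3: (06 ^ a8) ^ 61 = ae ^ 61 = cf
byte 4: (b6 ^ 57) ^ 74 = e1 ^ 74 = 95
byte 5: (71 ^ e0) ^ 65 = 91 ^ 65 = f4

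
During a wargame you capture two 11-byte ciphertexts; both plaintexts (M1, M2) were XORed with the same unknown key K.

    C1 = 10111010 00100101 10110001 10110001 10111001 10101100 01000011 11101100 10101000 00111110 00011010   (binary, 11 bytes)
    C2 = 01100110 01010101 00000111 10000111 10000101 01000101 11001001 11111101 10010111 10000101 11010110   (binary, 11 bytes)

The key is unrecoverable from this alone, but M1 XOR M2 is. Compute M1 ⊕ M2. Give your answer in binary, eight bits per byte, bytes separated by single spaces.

11011100 01110000 10110110 00110110 00111100 11101001 10001010 00010001 00111111 10111011 11001100

C1 ⊕ C2 = (M1 ⊕ K) ⊕ (M2 ⊕ K) = M1 ⊕ M2 — the shared key cancels under XOR.
ba ^ 66 = dc
25 ^ 55 = 70
b1 ^ 07 = b6
b1 ^ 87 = 36
b9 ^ 85 = 3c
ac ^ 45 = e9
43 ^ c9 = 8a
ec ^ fd = 11
a8 ^ 97 = 3f
3e ^ 85 = bb
1a ^ d6 = cc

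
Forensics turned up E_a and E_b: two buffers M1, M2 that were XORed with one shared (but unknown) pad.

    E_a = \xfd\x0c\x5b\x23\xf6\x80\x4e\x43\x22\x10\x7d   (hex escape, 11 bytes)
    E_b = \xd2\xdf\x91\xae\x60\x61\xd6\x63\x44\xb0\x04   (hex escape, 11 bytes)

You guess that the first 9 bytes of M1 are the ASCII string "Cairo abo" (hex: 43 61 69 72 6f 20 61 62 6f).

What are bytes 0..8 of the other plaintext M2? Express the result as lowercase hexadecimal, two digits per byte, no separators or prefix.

First, E_a ⊕ E_b = (M1 ⊕ K) ⊕ (M2 ⊕ K) = M1 ⊕ M2, so the key drops out. Then M2 = (M1 ⊕ M2) ⊕ M1 over the first 9 bytes.
byte 0: (fd xor d2) xor 43 = 2f xor 43 = 6c
byte 1: (0c xor df) xor 61 = d3 xor 61 = b2
byte 2: (5b xor 91) xor 69 = ca xor 69 = a3
byte 3: (23 xor ae) xor 72 = 8d xor 72 = ff
byte 4: (f6 xor 60) xor 6f = 96 xor 6f = f9
byte 5: (80 xor 61) xor 20 = e1 xor 20 = c1
byte 6: (4e xor d6) xor 61 = 98 xor 61 = f9
byte 7: (43 xor 63) xor 62 = 20 xor 62 = 42
byte 8: (22 xor 44) xor 6f = 66 xor 6f = 09

6cb2a3fff9c1f94209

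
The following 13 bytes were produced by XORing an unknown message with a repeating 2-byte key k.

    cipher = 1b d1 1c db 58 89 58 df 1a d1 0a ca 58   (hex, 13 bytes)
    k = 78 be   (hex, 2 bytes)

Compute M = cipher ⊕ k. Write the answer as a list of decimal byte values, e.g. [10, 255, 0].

[99, 111, 100, 101, 32, 55, 32, 97, 98, 111, 114, 116, 32]

The 2-byte key repeats, so the effective keystream is 78 be 78 be 78 be 78 be 78 be 78 be 78.
byte 0: 1b ⊕ 78 = 63
byte 1: d1 ⊕ be = 6f
byte 2: 1c ⊕ 78 = 64
byte 3: db ⊕ be = 65
byte 4: 58 ⊕ 78 = 20
byte 5: 89 ⊕ be = 37
byte 6: 58 ⊕ 78 = 20
byte 7: df ⊕ be = 61
byte 8: 1a ⊕ 78 = 62
byte 9: d1 ⊕ be = 6f
byte 10: 0a ⊕ 78 = 72
byte 11: ca ⊕ be = 74
byte 12: 58 ⊕ 78 = 20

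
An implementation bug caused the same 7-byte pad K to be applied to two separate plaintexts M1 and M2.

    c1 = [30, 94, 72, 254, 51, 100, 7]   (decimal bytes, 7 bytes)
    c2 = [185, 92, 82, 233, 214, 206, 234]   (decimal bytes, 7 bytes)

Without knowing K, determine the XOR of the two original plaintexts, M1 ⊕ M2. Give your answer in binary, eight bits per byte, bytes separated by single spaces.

10100111 00000010 00011010 00010111 11100101 10101010 11101101

c1 ⊕ c2 = (M1 ⊕ K) ⊕ (M2 ⊕ K) = M1 ⊕ M2 — the shared key cancels under XOR.
byte 0: 1e ⊕ b9 = a7
byte 1: 5e ⊕ 5c = 02
byte 2: 48 ⊕ 52 = 1a
byte 3: fe ⊕ e9 = 17
byte 4: 33 ⊕ d6 = e5
byte 5: 64 ⊕ ce = aa
byte 6: 07 ⊕ ea = ed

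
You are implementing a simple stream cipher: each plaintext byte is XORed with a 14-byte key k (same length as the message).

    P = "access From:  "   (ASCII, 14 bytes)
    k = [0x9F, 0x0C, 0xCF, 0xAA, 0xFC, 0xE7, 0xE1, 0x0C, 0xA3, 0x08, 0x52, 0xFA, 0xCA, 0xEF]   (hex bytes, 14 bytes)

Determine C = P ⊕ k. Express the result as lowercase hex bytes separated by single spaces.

61 ⊕ 9f = fe
63 ⊕ 0c = 6f
63 ⊕ cf = ac
65 ⊕ aa = cf
73 ⊕ fc = 8f
73 ⊕ e7 = 94
20 ⊕ e1 = c1
46 ⊕ 0c = 4a
72 ⊕ a3 = d1
6f ⊕ 08 = 67
6d ⊕ 52 = 3f
3a ⊕ fa = c0
20 ⊕ ca = ea
20 ⊕ ef = cf

fe 6f ac cf 8f 94 c1 4a d1 67 3f c0 ea cf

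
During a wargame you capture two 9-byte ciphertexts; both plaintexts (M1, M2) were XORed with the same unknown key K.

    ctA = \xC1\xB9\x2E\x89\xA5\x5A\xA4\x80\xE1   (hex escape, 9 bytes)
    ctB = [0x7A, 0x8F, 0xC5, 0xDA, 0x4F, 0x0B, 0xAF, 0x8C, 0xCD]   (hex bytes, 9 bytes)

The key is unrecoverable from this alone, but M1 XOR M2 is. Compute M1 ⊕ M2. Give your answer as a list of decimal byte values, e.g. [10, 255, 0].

ctA ⊕ ctB = (M1 ⊕ K) ⊕ (M2 ⊕ K) = M1 ⊕ M2 — the shared key cancels under XOR.
c1 xor 7a = bb
b9 xor 8f = 36
2e xor c5 = eb
89 xor da = 53
a5 xor 4f = ea
5a xor 0b = 51
a4 xor af = 0b
80 xor 8c = 0c
e1 xor cd = 2c

[187, 54, 235, 83, 234, 81, 11, 12, 44]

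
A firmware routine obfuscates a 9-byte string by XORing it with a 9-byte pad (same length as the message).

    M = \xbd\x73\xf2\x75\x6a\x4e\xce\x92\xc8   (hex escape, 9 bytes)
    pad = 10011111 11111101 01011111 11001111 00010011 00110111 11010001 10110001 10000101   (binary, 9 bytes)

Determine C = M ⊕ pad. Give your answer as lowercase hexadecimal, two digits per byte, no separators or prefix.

XOR is its own inverse, so applying the key byte-wise gives the result directly.
byte 0: bd xor 9f = 22
byte 1: 73 xor fd = 8e
byte 2: f2 xor 5f = ad
byte 3: 75 xor cf = ba
byte 4: 6a xor 13 = 79
byte 5: 4e xor 37 = 79
byte 6: ce xor d1 = 1f
byte 7: 92 xor b1 = 23
byte 8: c8 xor 85 = 4d

228eadba79791f234d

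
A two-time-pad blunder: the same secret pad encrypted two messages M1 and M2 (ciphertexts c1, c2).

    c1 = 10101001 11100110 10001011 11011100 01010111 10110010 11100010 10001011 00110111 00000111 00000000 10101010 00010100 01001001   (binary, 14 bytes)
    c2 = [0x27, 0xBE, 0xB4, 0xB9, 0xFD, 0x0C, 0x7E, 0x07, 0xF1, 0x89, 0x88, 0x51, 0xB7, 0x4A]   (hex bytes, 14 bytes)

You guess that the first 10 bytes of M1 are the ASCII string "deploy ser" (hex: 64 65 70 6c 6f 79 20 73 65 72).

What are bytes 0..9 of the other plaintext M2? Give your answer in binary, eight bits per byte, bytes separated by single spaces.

First, c1 ⊕ c2 = (M1 ⊕ K) ⊕ (M2 ⊕ K) = M1 ⊕ M2, so the key drops out. Then M2 = (M1 ⊕ M2) ⊕ M1 over the first 10 bytes.
byte 0: (a9 ⊕ 27) ⊕ 64 = 8e ⊕ 64 = ea
byte 1: (e6 ⊕ be) ⊕ 65 = 58 ⊕ 65 = 3d
byte 2: (8b ⊕ b4) ⊕ 70 = 3f ⊕ 70 = 4f
byte 3: (dc ⊕ b9) ⊕ 6c = 65 ⊕ 6c = 09
byte 4: (57 ⊕ fd) ⊕ 6f = aa ⊕ 6f = c5
byte 5: (b2 ⊕ 0c) ⊕ 79 = be ⊕ 79 = c7
byte 6: (e2 ⊕ 7e) ⊕ 20 = 9c ⊕ 20 = bc
byte 7: (8b ⊕ 07) ⊕ 73 = 8c ⊕ 73 = ff
byte 8: (37 ⊕ f1) ⊕ 65 = c6 ⊕ 65 = a3
byte 9: (07 ⊕ 89) ⊕ 72 = 8e ⊕ 72 = fc

11101010 00111101 01001111 00001001 11000101 11000111 10111100 11111111 10100011 11111100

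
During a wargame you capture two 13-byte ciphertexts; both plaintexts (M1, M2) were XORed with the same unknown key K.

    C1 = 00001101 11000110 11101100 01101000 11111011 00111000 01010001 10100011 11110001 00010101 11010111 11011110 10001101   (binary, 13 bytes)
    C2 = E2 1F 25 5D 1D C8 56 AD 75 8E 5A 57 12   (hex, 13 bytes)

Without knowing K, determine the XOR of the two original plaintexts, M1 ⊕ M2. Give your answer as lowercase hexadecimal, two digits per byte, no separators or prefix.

efd9c935e6f0070e849b8d899f

C1 ⊕ C2 = (M1 ⊕ K) ⊕ (M2 ⊕ K) = M1 ⊕ M2 — the shared key cancels under XOR.
byte 0: 0d XOR e2 = ef
byte 1: c6 XOR 1f = d9
byte 2: ec XOR 25 = c9
byte 3: 68 XOR 5d = 35
byte 4: fb XOR 1d = e6
byte 5: 38 XOR c8 = f0
byte 6: 51 XOR 56 = 07
byte 7: a3 XOR ad = 0e
byte 8: f1 XOR 75 = 84
byte 9: 15 XOR 8e = 9b
byte 10: d7 XOR 5a = 8d
byte 11: de XOR 57 = 89
byte 12: 8d XOR 12 = 9f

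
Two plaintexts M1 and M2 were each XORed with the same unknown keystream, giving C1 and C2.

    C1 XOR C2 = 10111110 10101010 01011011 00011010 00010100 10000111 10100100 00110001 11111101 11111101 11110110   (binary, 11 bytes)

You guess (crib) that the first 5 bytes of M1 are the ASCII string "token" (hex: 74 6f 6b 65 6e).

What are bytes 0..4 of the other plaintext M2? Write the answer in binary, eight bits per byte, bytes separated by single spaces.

11001010 11000101 00110000 01111111 01111010

Since C1 ⊕ C2 = M1 ⊕ M2, XORing with the guessed M1 bytes yields the corresponding M2 bytes: M2 = (C1 ⊕ C2) ⊕ M1.
byte 0: be XOR 74 = ca
byte 1: aa XOR 6f = c5
byte 2: 5b XOR 6b = 30
byte 3: 1a XOR 65 = 7f
byte 4: 14 XOR 6e = 7a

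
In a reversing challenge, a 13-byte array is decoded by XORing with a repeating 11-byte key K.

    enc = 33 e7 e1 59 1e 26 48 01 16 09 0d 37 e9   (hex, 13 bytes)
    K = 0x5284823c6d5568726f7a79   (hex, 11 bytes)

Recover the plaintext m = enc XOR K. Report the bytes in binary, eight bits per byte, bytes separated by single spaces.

01100001 01100011 01100011 01100101 01110011 01110011 00100000 01110011 01111001 01110011 01110100 01100101 01101101

The 11-byte key repeats, so the effective keystream is 52 84 82 3c 6d 55 68 72 6f 7a 79 52 84.
byte 0: 33 XOR 52 = 61
byte 1: e7 XOR 84 = 63
byte 2: e1 XOR 82 = 63
byte 3: 59 XOR 3c = 65
byte 4: 1e XOR 6d = 73
byte 5: 26 XOR 55 = 73
byte 6: 48 XOR 68 = 20
byte 7: 01 XOR 72 = 73
byte 8: 16 XOR 6f = 79
byte 9: 09 XOR 7a = 73
byte 10: 0d XOR 79 = 74
byte 11: 37 XOR 52 = 65
byte 12: e9 XOR 84 = 6d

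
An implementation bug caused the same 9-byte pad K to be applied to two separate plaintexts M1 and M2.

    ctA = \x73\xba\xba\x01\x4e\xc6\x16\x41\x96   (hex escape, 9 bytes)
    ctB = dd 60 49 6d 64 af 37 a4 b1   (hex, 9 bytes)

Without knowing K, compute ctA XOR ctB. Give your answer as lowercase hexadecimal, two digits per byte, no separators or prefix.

ctA ⊕ ctB = (M1 ⊕ K) ⊕ (M2 ⊕ K) = M1 ⊕ M2 — the shared key cancels under XOR.
73 XOR dd = ae
ba XOR 60 = da
ba XOR 49 = f3
01 XOR 6d = 6c
4e XOR 64 = 2a
c6 XOR af = 69
16 XOR 37 = 21
41 XOR a4 = e5
96 XOR b1 = 27

aedaf36c2a6921e527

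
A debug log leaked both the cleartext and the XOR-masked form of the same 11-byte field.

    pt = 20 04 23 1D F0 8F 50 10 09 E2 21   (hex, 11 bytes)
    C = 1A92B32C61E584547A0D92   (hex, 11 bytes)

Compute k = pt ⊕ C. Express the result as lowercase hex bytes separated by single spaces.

3a 96 90 31 91 6a d4 44 73 ef b3

Since C = pt ⊕ k, XORing both sides with pt gives k = pt ⊕ C.
byte 0: 20 ^ 1a = 3a
byte 1: 04 ^ 92 = 96
byte 2: 23 ^ b3 = 90
byte 3: 1d ^ 2c = 31
byte 4: f0 ^ 61 = 91
byte 5: 8f ^ e5 = 6a
byte 6: 50 ^ 84 = d4
byte 7: 10 ^ 54 = 44
byte 8: 09 ^ 7a = 73
byte 9: e2 ^ 0d = ef
byte 10: 21 ^ 92 = b3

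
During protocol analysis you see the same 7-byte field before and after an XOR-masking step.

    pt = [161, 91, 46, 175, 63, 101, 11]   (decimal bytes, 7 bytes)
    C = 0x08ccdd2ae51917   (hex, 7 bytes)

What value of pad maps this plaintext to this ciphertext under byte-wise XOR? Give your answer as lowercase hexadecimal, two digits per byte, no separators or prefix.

Since C = pt ⊕ pad, XORing both sides with pt gives pad = pt ⊕ C.
10100001 ⊕ 00001000 = 10101001
01011011 ⊕ 11001100 = 10010111
00101110 ⊕ 11011101 = 11110011
10101111 ⊕ 00101010 = 10000101
00111111 ⊕ 11100101 = 11011010
01100101 ⊕ 00011001 = 01111100
00001011 ⊕ 00010111 = 00011100

a997f385da7c1c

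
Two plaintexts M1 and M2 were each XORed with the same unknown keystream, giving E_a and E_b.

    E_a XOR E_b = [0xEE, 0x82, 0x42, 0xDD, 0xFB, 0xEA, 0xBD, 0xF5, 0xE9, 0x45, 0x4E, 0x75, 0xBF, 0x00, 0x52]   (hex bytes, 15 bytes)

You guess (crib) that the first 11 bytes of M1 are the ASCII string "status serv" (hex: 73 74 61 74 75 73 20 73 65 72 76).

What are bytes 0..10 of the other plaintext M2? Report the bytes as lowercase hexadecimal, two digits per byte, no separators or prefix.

Since E_a ⊕ E_b = M1 ⊕ M2, XORing with the guessed M1 bytes yields the corresponding M2 bytes: M2 = (E_a ⊕ E_b) ⊕ M1.
ee xor 73 = 9d
82 xor 74 = f6
42 xor 61 = 23
dd xor 74 = a9
fb xor 75 = 8e
ea xor 73 = 99
bd xor 20 = 9d
f5 xor 73 = 86
e9 xor 65 = 8c
45 xor 72 = 37
4e xor 76 = 38

9df623a98e999d868c3738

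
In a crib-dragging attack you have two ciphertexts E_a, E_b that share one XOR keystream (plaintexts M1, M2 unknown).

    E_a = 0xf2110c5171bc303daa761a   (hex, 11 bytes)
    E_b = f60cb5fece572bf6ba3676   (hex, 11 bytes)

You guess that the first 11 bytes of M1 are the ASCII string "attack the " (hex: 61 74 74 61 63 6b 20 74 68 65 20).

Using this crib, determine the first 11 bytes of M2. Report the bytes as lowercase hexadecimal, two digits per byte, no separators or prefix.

First, E_a ⊕ E_b = (M1 ⊕ K) ⊕ (M2 ⊕ K) = M1 ⊕ M2, so the key drops out. Then M2 = (M1 ⊕ M2) ⊕ M1 over the first 11 bytes.
byte 0: (f2 ^ f6) ^ 61 = 04 ^ 61 = 65
byte 1: (11 ^ 0c) ^ 74 = 1d ^ 74 = 69
byte 2: (0c ^ b5) ^ 74 = b9 ^ 74 = cd
byte 3: (51 ^ fe) ^ 61 = af ^ 61 = ce
byte 4: (71 ^ ce) ^ 63 = bf ^ 63 = dc
byte 5: (bc ^ 57) ^ 6b = eb ^ 6b = 80
byte 6: (30 ^ 2b) ^ 20 = 1b ^ 20 = 3b
byte 7: (3d ^ f6) ^ 74 = cb ^ 74 = bf
byte 8: (aa ^ ba) ^ 68 = 10 ^ 68 = 78
byte 9: (76 ^ 36) ^ 65 = 40 ^ 65 = 25
byte 10: (1a ^ 76) ^ 20 = 6c ^ 20 = 4c

6569cdcedc803bbf78254c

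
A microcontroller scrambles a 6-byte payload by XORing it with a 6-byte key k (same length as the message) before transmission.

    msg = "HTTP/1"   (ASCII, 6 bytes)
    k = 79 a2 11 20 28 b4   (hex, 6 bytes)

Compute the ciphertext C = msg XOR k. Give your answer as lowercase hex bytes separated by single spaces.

31 f6 45 70 07 85

XOR is its own inverse, so applying the key byte-wise gives the result directly.
48 XOR 79 = 31
54 XOR a2 = f6
54 XOR 11 = 45
50 XOR 20 = 70
2f XOR 28 = 07
31 XOR b4 = 85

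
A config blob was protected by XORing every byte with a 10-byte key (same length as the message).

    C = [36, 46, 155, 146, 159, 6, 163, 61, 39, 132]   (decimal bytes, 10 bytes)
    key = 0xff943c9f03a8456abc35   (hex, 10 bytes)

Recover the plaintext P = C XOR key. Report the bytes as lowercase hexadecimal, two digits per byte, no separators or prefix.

dbbaa70d9caee6579bb1

XOR is its own inverse, so applying the key byte-wise gives the result directly.
 36 ⊕ 255 = 219
 46 ⊕ 148 = 186
155 ⊕  60 = 167
146 ⊕ 159 =  13
159 ⊕   3 = 156
  6 ⊕ 168 = 174
163 ⊕  69 = 230
 61 ⊕ 106 =  87
 39 ⊕ 188 = 155
132 ⊕  53 = 177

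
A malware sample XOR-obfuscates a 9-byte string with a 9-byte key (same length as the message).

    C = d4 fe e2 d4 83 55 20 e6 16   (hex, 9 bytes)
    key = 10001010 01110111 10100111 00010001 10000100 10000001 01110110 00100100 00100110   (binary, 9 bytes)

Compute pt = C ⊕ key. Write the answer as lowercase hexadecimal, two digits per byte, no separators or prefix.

byte 0: 11010100 ^ 10001010 = 01011110
byte 1: 11111110 ^ 01110111 = 10001001
byte 2: 11100010 ^ 10100111 = 01000101
byte 3: 11010100 ^ 00010001 = 11000101
byte 4: 10000011 ^ 10000100 = 00000111
byte 5: 01010101 ^ 10000001 = 11010100
byte 6: 00100000 ^ 01110110 = 01010110
byte 7: 11100110 ^ 00100100 = 11000010
byte 8: 00010110 ^ 00100110 = 00110000

5e8945c507d456c230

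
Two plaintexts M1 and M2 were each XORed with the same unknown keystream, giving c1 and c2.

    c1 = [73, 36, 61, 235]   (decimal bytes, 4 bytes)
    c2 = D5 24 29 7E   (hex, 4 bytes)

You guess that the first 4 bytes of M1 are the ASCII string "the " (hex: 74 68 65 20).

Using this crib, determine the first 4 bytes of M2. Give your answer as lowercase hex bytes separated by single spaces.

e8 68 71 b5

First, c1 ⊕ c2 = (M1 ⊕ K) ⊕ (M2 ⊕ K) = M1 ⊕ M2, so the key drops out. Then M2 = (M1 ⊕ M2) ⊕ M1 over the first 4 bytes.
byte 0: (49 ^ d5) ^ 74 = 9c ^ 74 = e8
byte 1: (24 ^ 24) ^ 68 = 00 ^ 68 = 68
byte 2: (3d ^ 29) ^ 65 = 14 ^ 65 = 71
byte 3: (eb ^ 7e) ^ 20 = 95 ^ 20 = b5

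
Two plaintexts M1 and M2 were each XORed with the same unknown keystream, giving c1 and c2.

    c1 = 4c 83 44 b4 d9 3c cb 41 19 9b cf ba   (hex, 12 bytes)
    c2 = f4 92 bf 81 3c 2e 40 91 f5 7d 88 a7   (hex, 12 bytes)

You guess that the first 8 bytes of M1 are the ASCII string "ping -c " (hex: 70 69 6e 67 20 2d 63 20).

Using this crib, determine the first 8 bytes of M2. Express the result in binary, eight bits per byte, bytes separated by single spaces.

First, c1 ⊕ c2 = (M1 ⊕ K) ⊕ (M2 ⊕ K) = M1 ⊕ M2, so the key drops out. Then M2 = (M1 ⊕ M2) ⊕ M1 over the first 8 bytes.
byte 0: (4c ^ f4) ^ 70 = b8 ^ 70 = c8
byte 1: (83 ^ 92) ^ 69 = 11 ^ 69 = 78
byte 2: (44 ^ bf) ^ 6e = fb ^ 6e = 95
byte 3: (b4 ^ 81) ^ 67 = 35 ^ 67 = 52
byte 4: (d9 ^ 3c) ^ 20 = e5 ^ 20 = c5
byte 5: (3c ^ 2e) ^ 2d = 12 ^ 2d = 3f
byte 6: (cb ^ 40) ^ 63 = 8b ^ 63 = e8
byte 7: (41 ^ 91) ^ 20 = d0 ^ 20 = f0

11001000 01111000 10010101 01010010 11000101 00111111 11101000 11110000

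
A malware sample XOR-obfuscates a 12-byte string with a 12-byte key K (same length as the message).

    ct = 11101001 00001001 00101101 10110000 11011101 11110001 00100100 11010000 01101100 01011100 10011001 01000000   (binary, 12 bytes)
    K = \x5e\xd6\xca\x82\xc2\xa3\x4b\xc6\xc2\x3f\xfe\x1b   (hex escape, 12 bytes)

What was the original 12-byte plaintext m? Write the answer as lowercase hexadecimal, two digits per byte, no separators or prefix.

e9 XOR 5e = b7
09 XOR d6 = df
2d XOR ca = e7
b0 XOR 82 = 32
dd XOR c2 = 1f
f1 XOR a3 = 52
24 XOR 4b = 6f
d0 XOR c6 = 16
6c XOR c2 = ae
5c XOR 3f = 63
99 XOR fe = 67
40 XOR 1b = 5b

b7dfe7321f526f16ae63675b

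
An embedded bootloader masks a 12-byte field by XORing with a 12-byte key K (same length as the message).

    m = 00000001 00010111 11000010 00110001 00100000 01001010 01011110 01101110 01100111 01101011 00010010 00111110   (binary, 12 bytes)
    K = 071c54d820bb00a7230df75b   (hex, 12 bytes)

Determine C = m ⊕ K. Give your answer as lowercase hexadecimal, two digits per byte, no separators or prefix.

060b96e900f15ec94466e565

byte 0: 01 ⊕ 07 = 06
byte 1: 17 ⊕ 1c = 0b
byte 2: c2 ⊕ 54 = 96
byte 3: 31 ⊕ d8 = e9
byte 4: 20 ⊕ 20 = 00
byte 5: 4a ⊕ bb = f1
byte 6: 5e ⊕ 00 = 5e
byte 7: 6e ⊕ a7 = c9
byte 8: 67 ⊕ 23 = 44
byte 9: 6b ⊕ 0d = 66
byte 10: 12 ⊕ f7 = e5
byte 11: 3e ⊕ 5b = 65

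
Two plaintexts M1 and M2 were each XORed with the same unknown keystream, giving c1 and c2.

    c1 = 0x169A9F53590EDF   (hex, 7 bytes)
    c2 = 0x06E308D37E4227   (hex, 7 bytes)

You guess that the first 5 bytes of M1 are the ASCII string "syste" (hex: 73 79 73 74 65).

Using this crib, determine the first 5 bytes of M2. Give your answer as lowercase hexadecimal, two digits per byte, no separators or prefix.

First, c1 ⊕ c2 = (M1 ⊕ K) ⊕ (M2 ⊕ K) = M1 ⊕ M2, so the key drops out. Then M2 = (M1 ⊕ M2) ⊕ M1 over the first 5 bytes.
byte 0: (16 XOR 06) XOR 73 = 10 XOR 73 = 63
byte 1: (9a XOR e3) XOR 79 = 79 XOR 79 = 00
byte 2: (9f XOR 08) XOR 73 = 97 XOR 73 = e4
byte 3: (53 XOR d3) XOR 74 = 80 XOR 74 = f4
byte 4: (59 XOR 7e) XOR 65 = 27 XOR 65 = 42

6300e4f442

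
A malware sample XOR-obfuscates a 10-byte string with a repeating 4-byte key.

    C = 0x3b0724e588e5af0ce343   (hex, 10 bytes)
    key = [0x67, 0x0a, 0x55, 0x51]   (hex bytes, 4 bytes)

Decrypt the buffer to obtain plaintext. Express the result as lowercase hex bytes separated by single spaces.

The 4-byte key repeats, so the effective keystream is 67 0a 55 51 67 0a 55 51 67 0a.
byte 0: 3b XOR 67 = 5c
byte 1: 07 XOR 0a = 0d
byte 2: 24 XOR 55 = 71
byte 3: e5 XOR 51 = b4
byte 4: 88 XOR 67 = ef
byte 5: e5 XOR 0a = ef
byte 6: af XOR 55 = fa
byte 7: 0c XOR 51 = 5d
byte 8: e3 XOR 67 = 84
byte 9: 43 XOR 0a = 49

5c 0d 71 b4 ef ef fa 5d 84 49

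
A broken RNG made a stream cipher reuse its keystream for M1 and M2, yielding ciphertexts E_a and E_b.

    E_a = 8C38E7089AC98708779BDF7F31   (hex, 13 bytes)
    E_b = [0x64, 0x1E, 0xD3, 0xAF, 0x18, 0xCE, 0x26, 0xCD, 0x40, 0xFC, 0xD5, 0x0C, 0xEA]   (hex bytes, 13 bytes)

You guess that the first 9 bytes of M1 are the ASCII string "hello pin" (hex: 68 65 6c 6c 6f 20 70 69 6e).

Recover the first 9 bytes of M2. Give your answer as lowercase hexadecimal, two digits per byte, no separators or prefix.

First, E_a ⊕ E_b = (M1 ⊕ K) ⊕ (M2 ⊕ K) = M1 ⊕ M2, so the key drops out. Then M2 = (M1 ⊕ M2) ⊕ M1 over the first 9 bytes.
byte 0: (8c XOR 64) XOR 68 = e8 XOR 68 = 80
byte 1: (38 XOR 1e) XOR 65 = 26 XOR 65 = 43
byte 2: (e7 XOR d3) XOR 6c = 34 XOR 6c = 58
byte 3: (08 XOR af) XOR 6c = a7 XOR 6c = cb
byte 4: (9a XOR 18) XOR 6f = 82 XOR 6f = ed
byte 5: (c9 XOR ce) XOR 20 = 07 XOR 20 = 27
byte 6: (87 XOR 26) XOR 70 = a1 XOR 70 = d1
byte 7: (08 XOR cd) XOR 69 = c5 XOR 69 = ac
byte 8: (77 XOR 40) XOR 6e = 37 XOR 6e = 59

804358cbed27d1ac59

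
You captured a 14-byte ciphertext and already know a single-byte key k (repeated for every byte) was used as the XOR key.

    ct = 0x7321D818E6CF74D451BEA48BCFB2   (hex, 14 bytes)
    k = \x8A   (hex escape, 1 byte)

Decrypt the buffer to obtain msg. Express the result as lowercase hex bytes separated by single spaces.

The 1-byte key repeats, so the effective keystream is 8a 8a 8a 8a 8a 8a 8a 8a 8a 8a 8a 8a 8a 8a.
byte 0: 115 ⊕ 138 = 249
byte 1:  33 ⊕ 138 = 171
byte 2: 216 ⊕ 138 =  82
byte 3:  24 ⊕ 138 = 146
byte 4: 230 ⊕ 138 = 108
byte 5: 207 ⊕ 138 =  69
byte 6: 116 ⊕ 138 = 254
byte 7: 212 ⊕ 138 =  94
byte 8:  81 ⊕ 138 = 219
byte 9: 190 ⊕ 138 =  52
byte 10: 164 ⊕ 138 =  46
byte 11: 139 ⊕ 138 =   1
byte 12: 207 ⊕ 138 =  69
byte 13: 178 ⊕ 138 =  56

f9 ab 52 92 6c 45 fe 5e db 34 2e 01 45 38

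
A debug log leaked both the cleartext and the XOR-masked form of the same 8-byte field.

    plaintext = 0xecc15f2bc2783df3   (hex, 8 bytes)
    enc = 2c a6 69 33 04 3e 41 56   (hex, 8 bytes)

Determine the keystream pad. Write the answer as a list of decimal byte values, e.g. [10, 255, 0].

Since enc = plaintext ⊕ pad, XORing both sides with plaintext gives pad = plaintext ⊕ enc.
ec ^ 2c = c0
c1 ^ a6 = 67
5f ^ 69 = 36
2b ^ 33 = 18
c2 ^ 04 = c6
78 ^ 3e = 46
3d ^ 41 = 7c
f3 ^ 56 = a5

[192, 103, 54, 24, 198, 70, 124, 165]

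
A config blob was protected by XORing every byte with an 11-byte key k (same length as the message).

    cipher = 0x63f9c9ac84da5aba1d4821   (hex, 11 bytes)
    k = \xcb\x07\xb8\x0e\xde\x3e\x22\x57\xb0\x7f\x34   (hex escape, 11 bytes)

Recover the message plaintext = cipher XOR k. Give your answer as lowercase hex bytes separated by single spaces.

a8 fe 71 a2 5a e4 78 ed ad 37 15

XOR is its own inverse, so applying the key byte-wise gives the result directly.
byte 0: 63 XOR cb = a8
byte 1: f9 XOR 07 = fe
byte 2: c9 XOR b8 = 71
byte 3: ac XOR 0e = a2
byte 4: 84 XOR de = 5a
byte 5: da XOR 3e = e4
byte 6: 5a XOR 22 = 78
byte 7: ba XOR 57 = ed
byte 8: 1d XOR b0 = ad
byte 9: 48 XOR 7f = 37
byte 10: 21 XOR 34 = 15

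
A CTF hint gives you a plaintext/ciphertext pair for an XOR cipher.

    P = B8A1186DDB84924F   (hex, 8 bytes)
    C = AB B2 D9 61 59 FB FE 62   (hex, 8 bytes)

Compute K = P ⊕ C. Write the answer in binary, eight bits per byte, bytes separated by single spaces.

00010011 00010011 11000001 00001100 10000010 01111111 01101100 00101101

Since C = P ⊕ K, XORing both sides with P gives K = P ⊕ C.
b8 ⊕ ab = 13
a1 ⊕ b2 = 13
18 ⊕ d9 = c1
6d ⊕ 61 = 0c
db ⊕ 59 = 82
84 ⊕ fb = 7f
92 ⊕ fe = 6c
4f ⊕ 62 = 2d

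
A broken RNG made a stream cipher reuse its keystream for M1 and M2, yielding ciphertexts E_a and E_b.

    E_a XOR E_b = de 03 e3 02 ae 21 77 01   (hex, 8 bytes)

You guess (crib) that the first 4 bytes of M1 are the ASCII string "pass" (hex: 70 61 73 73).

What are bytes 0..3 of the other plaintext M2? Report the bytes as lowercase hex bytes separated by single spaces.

Since E_a ⊕ E_b = M1 ⊕ M2, XORing with the guessed M1 bytes yields the corresponding M2 bytes: M2 = (E_a ⊕ E_b) ⊕ M1.
byte 0: 11011110 xor 01110000 = 10101110
byte 1: 00000011 xor 01100001 = 01100010
byte 2: 11100011 xor 01110011 = 10010000
byte 3: 00000010 xor 01110011 = 01110001

ae 62 90 71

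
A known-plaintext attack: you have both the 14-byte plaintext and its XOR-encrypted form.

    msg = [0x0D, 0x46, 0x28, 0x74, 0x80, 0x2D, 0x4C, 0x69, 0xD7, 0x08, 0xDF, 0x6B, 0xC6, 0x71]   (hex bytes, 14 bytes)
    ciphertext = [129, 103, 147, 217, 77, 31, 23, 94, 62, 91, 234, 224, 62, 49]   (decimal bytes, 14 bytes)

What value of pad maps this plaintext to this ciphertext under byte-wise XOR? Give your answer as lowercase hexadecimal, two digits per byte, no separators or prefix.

Since ciphertext = msg ⊕ pad, XORing both sides with msg gives pad = msg ⊕ ciphertext.
 13 xor 129 = 140
 70 xor 103 =  33
 40 xor 147 = 187
116 xor 217 = 173
128 xor  77 = 205
 45 xor  31 =  50
 76 xor  23 =  91
105 xor  94 =  55
215 xor  62 = 233
  8 xor  91 =  83
223 xor 234 =  53
107 xor 224 = 139
198 xor  62 = 248
113 xor  49 =  64

8c21bbadcd325b37e953358bf840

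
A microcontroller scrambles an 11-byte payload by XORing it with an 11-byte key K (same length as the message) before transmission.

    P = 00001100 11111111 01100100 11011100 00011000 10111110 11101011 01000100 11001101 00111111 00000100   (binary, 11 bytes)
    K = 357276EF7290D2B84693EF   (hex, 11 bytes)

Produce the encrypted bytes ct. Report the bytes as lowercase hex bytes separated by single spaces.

39 8d 12 33 6a 2e 39 fc 8b ac eb

XOR is its own inverse, so applying the key byte-wise gives the result directly.
0c ⊕ 35 = 39
ff ⊕ 72 = 8d
64 ⊕ 76 = 12
dc ⊕ ef = 33
18 ⊕ 72 = 6a
be ⊕ 90 = 2e
eb ⊕ d2 = 39
44 ⊕ b8 = fc
cd ⊕ 46 = 8b
3f ⊕ 93 = ac
04 ⊕ ef = eb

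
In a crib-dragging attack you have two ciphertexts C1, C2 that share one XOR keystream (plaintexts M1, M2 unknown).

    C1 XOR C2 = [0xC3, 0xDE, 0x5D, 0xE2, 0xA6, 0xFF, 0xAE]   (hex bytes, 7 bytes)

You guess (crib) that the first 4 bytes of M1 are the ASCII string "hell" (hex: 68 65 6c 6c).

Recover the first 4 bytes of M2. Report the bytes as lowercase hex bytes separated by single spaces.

ab bb 31 8e

Since C1 ⊕ C2 = M1 ⊕ M2, XORing with the guessed M1 bytes yields the corresponding M2 bytes: M2 = (C1 ⊕ C2) ⊕ M1.
c3 XOR 68 = ab
de XOR 65 = bb
5d XOR 6c = 31
e2 XOR 6c = 8e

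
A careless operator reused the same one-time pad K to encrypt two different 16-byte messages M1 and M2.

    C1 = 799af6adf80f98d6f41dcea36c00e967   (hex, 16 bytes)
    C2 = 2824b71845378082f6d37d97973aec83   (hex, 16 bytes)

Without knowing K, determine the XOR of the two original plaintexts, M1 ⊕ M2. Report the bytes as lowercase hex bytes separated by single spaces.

C1 ⊕ C2 = (M1 ⊕ K) ⊕ (M2 ⊕ K) = M1 ⊕ M2 — the shared key cancels under XOR.
79 xor 28 = 51
9a xor 24 = be
f6 xor b7 = 41
ad xor 18 = b5
f8 xor 45 = bd
0f xor 37 = 38
98 xor 80 = 18
d6 xor 82 = 54
f4 xor f6 = 02
1d xor d3 = ce
ce xor 7d = b3
a3 xor 97 = 34
6c xor 97 = fb
00 xor 3a = 3a
e9 xor ec = 05
67 xor 83 = e4

51 be 41 b5 bd 38 18 54 02 ce b3 34 fb 3a 05 e4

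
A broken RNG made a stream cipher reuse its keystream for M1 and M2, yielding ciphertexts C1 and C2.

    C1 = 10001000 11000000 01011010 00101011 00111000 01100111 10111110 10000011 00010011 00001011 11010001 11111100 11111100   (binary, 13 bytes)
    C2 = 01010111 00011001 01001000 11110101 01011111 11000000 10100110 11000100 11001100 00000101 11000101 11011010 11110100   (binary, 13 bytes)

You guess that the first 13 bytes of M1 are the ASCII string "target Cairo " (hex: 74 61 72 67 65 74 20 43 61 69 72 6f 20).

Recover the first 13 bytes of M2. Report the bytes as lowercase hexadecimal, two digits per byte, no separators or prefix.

First, C1 ⊕ C2 = (M1 ⊕ K) ⊕ (M2 ⊕ K) = M1 ⊕ M2, so the key drops out. Then M2 = (M1 ⊕ M2) ⊕ M1 over the first 13 bytes.
byte 0: (88 XOR 57) XOR 74 = df XOR 74 = ab
byte 1: (c0 XOR 19) XOR 61 = d9 XOR 61 = b8
byte 2: (5a XOR 48) XOR 72 = 12 XOR 72 = 60
byte 3: (2b XOR f5) XOR 67 = de XOR 67 = b9
byte 4: (38 XOR 5f) XOR 65 = 67 XOR 65 = 02
byte 5: (67 XOR c0) XOR 74 = a7 XOR 74 = d3
byte 6: (be XOR a6) XOR 20 = 18 XOR 20 = 38
byte 7: (83 XOR c4) XOR 43 = 47 XOR 43 = 04
byte 8: (13 XOR cc) XOR 61 = df XOR 61 = be
byte 9: (0b XOR 05) XOR 69 = 0e XOR 69 = 67
byte 10: (d1 XOR c5) XOR 72 = 14 XOR 72 = 66
byte 11: (fc XOR da) XOR 6f = 26 XOR 6f = 49
byte 12: (fc XOR f4) XOR 20 = 08 XOR 20 = 28

abb860b902d33804be67664928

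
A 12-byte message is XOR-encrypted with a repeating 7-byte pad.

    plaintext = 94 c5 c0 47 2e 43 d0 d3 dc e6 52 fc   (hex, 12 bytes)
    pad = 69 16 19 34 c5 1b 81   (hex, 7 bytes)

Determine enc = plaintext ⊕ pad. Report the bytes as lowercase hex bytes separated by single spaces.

The 7-byte key repeats, so the effective keystream is 69 16 19 34 c5 1b 81 69 16 19 34 c5.
byte 0: 148 xor 105 = 253
byte 1: 197 xor  22 = 211
byte 2: 192 xor  25 = 217
byte 3:  71 xor  52 = 115
byte 4:  46 xor 197 = 235
byte 5:  67 xor  27 =  88
byte 6: 208 xor 129 =  81
byte 7: 211 xor 105 = 186
byte 8: 220 xor  22 = 202
byte 9: 230 xor  25 = 255
byte 10:  82 xor  52 = 102
byte 11: 252 xor 197 =  57

fd d3 d9 73 eb 58 51 ba ca ff 66 39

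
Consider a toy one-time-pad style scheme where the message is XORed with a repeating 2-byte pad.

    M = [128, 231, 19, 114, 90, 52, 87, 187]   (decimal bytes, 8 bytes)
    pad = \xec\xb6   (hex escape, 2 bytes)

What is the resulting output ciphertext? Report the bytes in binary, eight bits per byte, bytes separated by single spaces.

The 2-byte key repeats, so the effective keystream is ec b6 ec b6 ec b6 ec b6.
byte 0: 80 ^ ec = 6c
byte 1: e7 ^ b6 = 51
byte 2: 13 ^ ec = ff
byte 3: 72 ^ b6 = c4
byte 4: 5a ^ ec = b6
byte 5: 34 ^ b6 = 82
byte 6: 57 ^ ec = bb
byte 7: bb ^ b6 = 0d

01101100 01010001 11111111 11000100 10110110 10000010 10111011 00001101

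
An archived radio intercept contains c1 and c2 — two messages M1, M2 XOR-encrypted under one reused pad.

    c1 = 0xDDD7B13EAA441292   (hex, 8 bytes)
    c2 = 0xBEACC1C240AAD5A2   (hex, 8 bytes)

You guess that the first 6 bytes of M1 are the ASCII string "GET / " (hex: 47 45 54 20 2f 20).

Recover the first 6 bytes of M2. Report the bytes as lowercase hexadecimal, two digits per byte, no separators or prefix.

First, c1 ⊕ c2 = (M1 ⊕ K) ⊕ (M2 ⊕ K) = M1 ⊕ M2, so the key drops out. Then M2 = (M1 ⊕ M2) ⊕ M1 over the first 6 bytes.
byte 0: (dd ⊕ be) ⊕ 47 = 63 ⊕ 47 = 24
byte 1: (d7 ⊕ ac) ⊕ 45 = 7b ⊕ 45 = 3e
byte 2: (b1 ⊕ c1) ⊕ 54 = 70 ⊕ 54 = 24
byte 3: (3e ⊕ c2) ⊕ 20 = fc ⊕ 20 = dc
byte 4: (aa ⊕ 40) ⊕ 2f = ea ⊕ 2f = c5
byte 5: (44 ⊕ aa) ⊕ 20 = ee ⊕ 20 = ce

243e24dcc5ce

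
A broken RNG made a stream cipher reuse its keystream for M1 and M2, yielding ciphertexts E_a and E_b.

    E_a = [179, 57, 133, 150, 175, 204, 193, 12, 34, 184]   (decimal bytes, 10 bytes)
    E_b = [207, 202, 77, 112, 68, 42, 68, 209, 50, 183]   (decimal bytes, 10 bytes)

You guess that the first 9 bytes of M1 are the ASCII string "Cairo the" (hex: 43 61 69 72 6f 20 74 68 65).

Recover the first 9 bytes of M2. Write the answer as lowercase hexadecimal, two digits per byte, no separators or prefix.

3f92a19484c6f1b575

First, E_a ⊕ E_b = (M1 ⊕ K) ⊕ (M2 ⊕ K) = M1 ⊕ M2, so the key drops out. Then M2 = (M1 ⊕ M2) ⊕ M1 over the first 9 bytes.
byte 0: (b3 ⊕ cf) ⊕ 43 = 7c ⊕ 43 = 3f
byte 1: (39 ⊕ ca) ⊕ 61 = f3 ⊕ 61 = 92
byte 2: (85 ⊕ 4d) ⊕ 69 = c8 ⊕ 69 = a1
byte 3: (96 ⊕ 70) ⊕ 72 = e6 ⊕ 72 = 94
byte 4: (af ⊕ 44) ⊕ 6f = eb ⊕ 6f = 84
byte 5: (cc ⊕ 2a) ⊕ 20 = e6 ⊕ 20 = c6
byte 6: (c1 ⊕ 44) ⊕ 74 = 85 ⊕ 74 = f1
byte 7: (0c ⊕ d1) ⊕ 68 = dd ⊕ 68 = b5
byte 8: (22 ⊕ 32) ⊕ 65 = 10 ⊕ 65 = 75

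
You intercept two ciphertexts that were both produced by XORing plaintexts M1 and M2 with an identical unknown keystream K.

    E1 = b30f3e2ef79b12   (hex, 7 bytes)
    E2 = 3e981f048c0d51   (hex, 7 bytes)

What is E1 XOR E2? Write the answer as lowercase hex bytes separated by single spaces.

E1 ⊕ E2 = (M1 ⊕ K) ⊕ (M2 ⊕ K) = M1 ⊕ M2 — the shared key cancels under XOR.
179 XOR  62 = 141
 15 XOR 152 = 151
 62 XOR  31 =  33
 46 XOR   4 =  42
247 XOR 140 = 123
155 XOR  13 = 150
 18 XOR  81 =  67

8d 97 21 2a 7b 96 43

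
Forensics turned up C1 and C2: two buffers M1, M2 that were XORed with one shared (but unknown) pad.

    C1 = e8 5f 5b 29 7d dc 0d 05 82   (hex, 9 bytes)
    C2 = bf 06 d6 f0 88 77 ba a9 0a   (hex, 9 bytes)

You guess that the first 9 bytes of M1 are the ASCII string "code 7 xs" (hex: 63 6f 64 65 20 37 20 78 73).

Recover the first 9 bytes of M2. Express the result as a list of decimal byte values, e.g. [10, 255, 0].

[52, 54, 233, 188, 213, 156, 151, 212, 251]

First, C1 ⊕ C2 = (M1 ⊕ K) ⊕ (M2 ⊕ K) = M1 ⊕ M2, so the key drops out. Then M2 = (M1 ⊕ M2) ⊕ M1 over the first 9 bytes.
byte 0: (e8 ⊕ bf) ⊕ 63 = 57 ⊕ 63 = 34
byte 1: (5f ⊕ 06) ⊕ 6f = 59 ⊕ 6f = 36
byte 2: (5b ⊕ d6) ⊕ 64 = 8d ⊕ 64 = e9
byte 3: (29 ⊕ f0) ⊕ 65 = d9 ⊕ 65 = bc
byte 4: (7d ⊕ 88) ⊕ 20 = f5 ⊕ 20 = d5
byte 5: (dc ⊕ 77) ⊕ 37 = ab ⊕ 37 = 9c
byte 6: (0d ⊕ ba) ⊕ 20 = b7 ⊕ 20 = 97
byte 7: (05 ⊕ a9) ⊕ 78 = ac ⊕ 78 = d4
byte 8: (82 ⊕ 0a) ⊕ 73 = 88 ⊕ 73 = fb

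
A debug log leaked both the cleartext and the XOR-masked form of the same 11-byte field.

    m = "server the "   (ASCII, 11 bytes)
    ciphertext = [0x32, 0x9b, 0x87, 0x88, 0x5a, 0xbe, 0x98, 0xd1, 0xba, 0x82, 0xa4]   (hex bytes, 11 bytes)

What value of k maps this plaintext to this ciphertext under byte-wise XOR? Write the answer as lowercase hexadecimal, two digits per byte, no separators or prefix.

41fef5fe3fccb8a5d2e784

Since ciphertext = m ⊕ k, XORing both sides with m gives k = m ⊕ ciphertext.
01110011 ^ 00110010 = 01000001
01100101 ^ 10011011 = 11111110
01110010 ^ 10000111 = 11110101
01110110 ^ 10001000 = 11111110
01100101 ^ 01011010 = 00111111
01110010 ^ 10111110 = 11001100
00100000 ^ 10011000 = 10111000
01110100 ^ 11010001 = 10100101
01101000 ^ 10111010 = 11010010
01100101 ^ 10000010 = 11100111
00100000 ^ 10100100 = 10000100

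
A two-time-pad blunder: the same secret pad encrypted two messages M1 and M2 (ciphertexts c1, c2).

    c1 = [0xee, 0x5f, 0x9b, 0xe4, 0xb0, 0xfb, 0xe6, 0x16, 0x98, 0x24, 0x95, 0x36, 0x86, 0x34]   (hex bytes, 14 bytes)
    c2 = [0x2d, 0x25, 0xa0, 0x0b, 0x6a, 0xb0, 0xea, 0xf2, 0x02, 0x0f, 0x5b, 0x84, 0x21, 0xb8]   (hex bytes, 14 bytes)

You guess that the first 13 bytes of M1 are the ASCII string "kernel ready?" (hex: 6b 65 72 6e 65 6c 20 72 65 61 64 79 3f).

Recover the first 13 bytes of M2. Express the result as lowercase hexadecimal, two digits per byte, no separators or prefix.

First, c1 ⊕ c2 = (M1 ⊕ K) ⊕ (M2 ⊕ K) = M1 ⊕ M2, so the key drops out. Then M2 = (M1 ⊕ M2) ⊕ M1 over the first 13 bytes.
byte 0: (ee ⊕ 2d) ⊕ 6b = c3 ⊕ 6b = a8
byte 1: (5f ⊕ 25) ⊕ 65 = 7a ⊕ 65 = 1f
byte 2: (9b ⊕ a0) ⊕ 72 = 3b ⊕ 72 = 49
byte 3: (e4 ⊕ 0b) ⊕ 6e = ef ⊕ 6e = 81
byte 4: (b0 ⊕ 6a) ⊕ 65 = da ⊕ 65 = bf
byte 5: (fb ⊕ b0) ⊕ 6c = 4b ⊕ 6c = 27
byte 6: (e6 ⊕ ea) ⊕ 20 = 0c ⊕ 20 = 2c
byte 7: (16 ⊕ f2) ⊕ 72 = e4 ⊕ 72 = 96
byte 8: (98 ⊕ 02) ⊕ 65 = 9a ⊕ 65 = ff
byte 9: (24 ⊕ 0f) ⊕ 61 = 2b ⊕ 61 = 4a
byte 10: (95 ⊕ 5b) ⊕ 64 = ce ⊕ 64 = aa
byte 11: (36 ⊕ 84) ⊕ 79 = b2 ⊕ 79 = cb
byte 12: (86 ⊕ 21) ⊕ 3f = a7 ⊕ 3f = 98

a81f4981bf272c96ff4aaacb98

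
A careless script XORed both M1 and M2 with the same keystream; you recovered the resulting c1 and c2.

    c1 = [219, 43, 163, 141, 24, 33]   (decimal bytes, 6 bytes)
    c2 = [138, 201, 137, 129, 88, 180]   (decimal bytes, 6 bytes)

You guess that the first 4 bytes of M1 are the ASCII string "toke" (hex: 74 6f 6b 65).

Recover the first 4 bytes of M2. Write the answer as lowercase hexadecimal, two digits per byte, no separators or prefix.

258d4169

First, c1 ⊕ c2 = (M1 ⊕ K) ⊕ (M2 ⊕ K) = M1 ⊕ M2, so the key drops out. Then M2 = (M1 ⊕ M2) ⊕ M1 over the first 4 bytes.
byte 0: (db ⊕ 8a) ⊕ 74 = 51 ⊕ 74 = 25
byte 1: (2b ⊕ c9) ⊕ 6f = e2 ⊕ 6f = 8d
byte 2: (a3 ⊕ 89) ⊕ 6b = 2a ⊕ 6b = 41
byte 3: (8d ⊕ 81) ⊕ 65 = 0c ⊕ 65 = 69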